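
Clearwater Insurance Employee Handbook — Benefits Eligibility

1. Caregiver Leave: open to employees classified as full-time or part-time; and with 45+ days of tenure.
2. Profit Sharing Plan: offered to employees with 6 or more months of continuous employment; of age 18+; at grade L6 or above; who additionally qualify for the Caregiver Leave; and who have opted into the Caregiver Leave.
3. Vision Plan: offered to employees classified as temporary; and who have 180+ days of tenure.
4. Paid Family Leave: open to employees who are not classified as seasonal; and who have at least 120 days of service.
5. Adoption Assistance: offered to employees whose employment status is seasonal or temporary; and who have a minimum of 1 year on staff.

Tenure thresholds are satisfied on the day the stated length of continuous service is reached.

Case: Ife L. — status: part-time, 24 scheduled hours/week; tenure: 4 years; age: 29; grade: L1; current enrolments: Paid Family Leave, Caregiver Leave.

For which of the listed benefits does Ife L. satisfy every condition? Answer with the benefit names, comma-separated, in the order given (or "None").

Caregiver Leave, Paid Family Leave

Caregiver Leave — status part-time ✓; service 4 years ≥ 45 days ✓ → eligible.
Profit Sharing Plan — service 4 years ≥ 6 months (≈180 days) ✓; age 29 ≥ 18 ✓; grade L1 < L6 ✗ → not eligible.
Vision Plan — status part-time ✗ (requires temporary) → not eligible.
Paid Family Leave — status part-time ✓ (not excluded); service 4 years ≥ 120 days ✓ → eligible.
Adoption Assistance — status part-time ✗ (requires seasonal or temporary) → not eligible.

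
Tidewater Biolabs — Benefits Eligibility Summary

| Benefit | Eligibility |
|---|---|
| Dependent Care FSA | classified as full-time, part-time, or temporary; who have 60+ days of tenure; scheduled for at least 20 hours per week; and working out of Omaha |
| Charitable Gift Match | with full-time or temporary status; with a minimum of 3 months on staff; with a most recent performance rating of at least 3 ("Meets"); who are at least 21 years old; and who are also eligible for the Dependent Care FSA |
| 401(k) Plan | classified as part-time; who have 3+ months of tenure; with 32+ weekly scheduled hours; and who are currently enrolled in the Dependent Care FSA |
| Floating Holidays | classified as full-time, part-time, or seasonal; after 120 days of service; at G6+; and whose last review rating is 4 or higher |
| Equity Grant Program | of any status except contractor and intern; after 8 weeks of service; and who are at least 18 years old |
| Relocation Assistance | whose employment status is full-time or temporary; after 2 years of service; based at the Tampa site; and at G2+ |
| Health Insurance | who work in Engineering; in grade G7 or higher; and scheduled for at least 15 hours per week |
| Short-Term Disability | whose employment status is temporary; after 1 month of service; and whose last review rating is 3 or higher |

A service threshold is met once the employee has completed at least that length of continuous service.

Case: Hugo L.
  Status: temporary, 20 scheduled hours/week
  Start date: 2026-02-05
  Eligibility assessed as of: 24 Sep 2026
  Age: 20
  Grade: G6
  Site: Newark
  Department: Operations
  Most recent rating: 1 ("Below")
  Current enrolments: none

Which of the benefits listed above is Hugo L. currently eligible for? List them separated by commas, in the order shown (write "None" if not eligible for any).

Equity Grant Program

Service from 2026-02-05 to 24 Sep 2026: 231 days.
Dependent Care FSA — status temporary ✓; service 231 days ≥ 60 days ✓; 20 hrs/wk ≥ 20 ✓; site Newark ✗ (not Omaha) → not eligible.
Charitable Gift Match — status temporary ✓; service 231 days ≥ 3 months (≈90 days) ✓; rating 1 < 3 ✗ → not eligible.
401(k) Plan — status temporary ✗ (requires part-time) → not eligible.
Floating Holidays — status temporary ✗ (requires full-time, part-time, or seasonal) → not eligible.
Equity Grant Program — status temporary ✓ (not excluded); service 231 days ≥ 8 weeks (≈56 days) ✓; age 20 ≥ 18 ✓ → eligible.
Relocation Assistance — status temporary ✓; service 231 days < 2 years (≈730 days) ✗ → not eligible.
Health Insurance — dept Operations ✗ → not eligible.
Short-Term Disability — status temporary ✓; service 231 days ≥ 1 month (≈30 days) ✓; rating 1 < 3 ✗ → not eligible.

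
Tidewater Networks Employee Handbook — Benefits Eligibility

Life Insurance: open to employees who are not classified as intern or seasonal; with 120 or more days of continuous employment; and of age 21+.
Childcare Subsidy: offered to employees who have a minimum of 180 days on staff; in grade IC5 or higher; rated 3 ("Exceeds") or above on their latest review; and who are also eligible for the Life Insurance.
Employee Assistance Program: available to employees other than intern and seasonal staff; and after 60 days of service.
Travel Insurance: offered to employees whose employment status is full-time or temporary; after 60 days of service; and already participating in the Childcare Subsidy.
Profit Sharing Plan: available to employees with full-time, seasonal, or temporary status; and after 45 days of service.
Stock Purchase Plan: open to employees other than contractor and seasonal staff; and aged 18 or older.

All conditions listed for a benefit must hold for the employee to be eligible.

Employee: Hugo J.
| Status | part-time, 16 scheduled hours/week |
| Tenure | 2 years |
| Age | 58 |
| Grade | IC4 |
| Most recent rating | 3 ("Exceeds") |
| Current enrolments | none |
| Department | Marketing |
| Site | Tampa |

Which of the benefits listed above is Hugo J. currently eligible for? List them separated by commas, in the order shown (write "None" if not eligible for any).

Life Insurance — status part-time ✓ (not excluded); service 2 years ≥ 120 days ✓; age 58 ≥ 21 ✓ → eligible.
Childcare Subsidy — service 2 years ≥ 180 days ✓; grade IC4 < IC5 ✗ → not eligible.
Employee Assistance Program — status part-time ✓ (not excluded); service 2 years ≥ 60 days ✓ → eligible.
Travel Insurance — status part-time ✗ (requires full-time or temporary) → not eligible.
Profit Sharing Plan — status part-time ✗ (requires full-time, seasonal, or temporary) → not eligible.
Stock Purchase Plan — status part-time ✓ (not excluded); age 58 ≥ 18 ✓ → eligible.

Life Insurance, Employee Assistance Program, Stock Purchase Plan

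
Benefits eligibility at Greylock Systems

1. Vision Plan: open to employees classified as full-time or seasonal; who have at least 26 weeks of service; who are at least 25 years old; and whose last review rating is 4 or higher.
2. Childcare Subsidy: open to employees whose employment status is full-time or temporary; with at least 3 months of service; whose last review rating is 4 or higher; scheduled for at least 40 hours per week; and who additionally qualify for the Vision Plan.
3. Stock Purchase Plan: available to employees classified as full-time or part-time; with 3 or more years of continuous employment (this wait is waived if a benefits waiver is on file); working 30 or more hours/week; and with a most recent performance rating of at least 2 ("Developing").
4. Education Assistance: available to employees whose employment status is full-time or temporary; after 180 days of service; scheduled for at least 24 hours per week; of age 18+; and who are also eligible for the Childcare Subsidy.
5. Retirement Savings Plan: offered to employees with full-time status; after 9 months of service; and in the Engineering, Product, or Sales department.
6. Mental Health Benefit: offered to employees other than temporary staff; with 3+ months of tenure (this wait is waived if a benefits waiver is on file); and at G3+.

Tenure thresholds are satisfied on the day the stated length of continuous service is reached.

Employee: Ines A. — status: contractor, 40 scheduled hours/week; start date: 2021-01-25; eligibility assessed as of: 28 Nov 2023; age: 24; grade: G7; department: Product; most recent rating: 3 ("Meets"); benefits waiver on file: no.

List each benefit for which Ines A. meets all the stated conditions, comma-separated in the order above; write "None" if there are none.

Mental Health Benefit

Service from 2021-01-25 to 28 Nov 2023: 1037 days.
Vision Plan — status contractor ✗ (requires full-time or seasonal) → not eligible.
Childcare Subsidy — status contractor ✗ (requires full-time or temporary) → not eligible.
Stock Purchase Plan — status contractor ✗ (requires full-time or part-time) → not eligible.
Education Assistance — status contractor ✗ (requires full-time or temporary) → not eligible.
Retirement Savings Plan — status contractor ✗ (requires full-time) → not eligible.
Mental Health Benefit — status contractor ✓ (not excluded); no waiver, service 1037 days ≥ 3 months (≈90 days) ✓; grade G7 ≥ G3 ✓ → eligible.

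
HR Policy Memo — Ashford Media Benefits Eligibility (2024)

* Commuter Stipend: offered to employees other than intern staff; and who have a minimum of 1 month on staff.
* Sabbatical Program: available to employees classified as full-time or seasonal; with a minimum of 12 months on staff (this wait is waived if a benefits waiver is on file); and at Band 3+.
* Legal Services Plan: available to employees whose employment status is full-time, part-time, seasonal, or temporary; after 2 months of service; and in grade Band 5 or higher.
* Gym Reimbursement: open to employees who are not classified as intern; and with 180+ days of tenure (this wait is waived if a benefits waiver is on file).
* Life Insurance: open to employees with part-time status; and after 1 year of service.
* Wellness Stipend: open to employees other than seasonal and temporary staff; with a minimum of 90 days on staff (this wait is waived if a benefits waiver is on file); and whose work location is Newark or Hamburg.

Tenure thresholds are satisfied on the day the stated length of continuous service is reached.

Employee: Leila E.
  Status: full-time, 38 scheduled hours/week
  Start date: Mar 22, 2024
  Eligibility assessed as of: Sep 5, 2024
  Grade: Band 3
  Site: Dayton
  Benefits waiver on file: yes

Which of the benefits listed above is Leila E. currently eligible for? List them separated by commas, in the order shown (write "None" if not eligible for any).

Service from Mar 22, 2024 to Sep 5, 2024: 167 days.
Commuter Stipend — status full-time ✓ (not excluded); service 167 days ≥ 1 month (≈30 days) ✓ → eligible.
Sabbatical Program — status full-time ✓; benefits waiver on file ✓; grade Band 3 ≥ Band 3 ✓ → eligible.
Legal Services Plan — status full-time ✓; service 167 days ≥ 2 months (≈60 days) ✓; grade Band 3 < Band 5 ✗ → not eligible.
Gym Reimbursement — status full-time ✓ (not excluded); benefits waiver on file ✓ → eligible.
Life Insurance — status full-time ✗ (requires part-time) → not eligible.
Wellness Stipend — status full-time ✓ (not excluded); benefits waiver on file ✓; site Dayton ✗ (not Newark or Hamburg) → not eligible.

Commuter Stipend, Sabbatical Program, Gym Reimbursement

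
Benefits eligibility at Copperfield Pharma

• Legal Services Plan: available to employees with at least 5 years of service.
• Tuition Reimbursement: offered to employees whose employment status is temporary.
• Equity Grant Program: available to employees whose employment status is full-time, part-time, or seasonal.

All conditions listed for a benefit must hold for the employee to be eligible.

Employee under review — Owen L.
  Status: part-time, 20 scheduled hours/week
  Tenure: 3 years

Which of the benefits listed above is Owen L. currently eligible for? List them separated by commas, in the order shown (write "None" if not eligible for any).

Legal Services Plan — service 3 years < 5 years ✗ → not eligible.
Tuition Reimbursement — status part-time ✗ (requires temporary) → not eligible.
Equity Grant Program — status part-time ✓ → eligible.

Equity Grant Program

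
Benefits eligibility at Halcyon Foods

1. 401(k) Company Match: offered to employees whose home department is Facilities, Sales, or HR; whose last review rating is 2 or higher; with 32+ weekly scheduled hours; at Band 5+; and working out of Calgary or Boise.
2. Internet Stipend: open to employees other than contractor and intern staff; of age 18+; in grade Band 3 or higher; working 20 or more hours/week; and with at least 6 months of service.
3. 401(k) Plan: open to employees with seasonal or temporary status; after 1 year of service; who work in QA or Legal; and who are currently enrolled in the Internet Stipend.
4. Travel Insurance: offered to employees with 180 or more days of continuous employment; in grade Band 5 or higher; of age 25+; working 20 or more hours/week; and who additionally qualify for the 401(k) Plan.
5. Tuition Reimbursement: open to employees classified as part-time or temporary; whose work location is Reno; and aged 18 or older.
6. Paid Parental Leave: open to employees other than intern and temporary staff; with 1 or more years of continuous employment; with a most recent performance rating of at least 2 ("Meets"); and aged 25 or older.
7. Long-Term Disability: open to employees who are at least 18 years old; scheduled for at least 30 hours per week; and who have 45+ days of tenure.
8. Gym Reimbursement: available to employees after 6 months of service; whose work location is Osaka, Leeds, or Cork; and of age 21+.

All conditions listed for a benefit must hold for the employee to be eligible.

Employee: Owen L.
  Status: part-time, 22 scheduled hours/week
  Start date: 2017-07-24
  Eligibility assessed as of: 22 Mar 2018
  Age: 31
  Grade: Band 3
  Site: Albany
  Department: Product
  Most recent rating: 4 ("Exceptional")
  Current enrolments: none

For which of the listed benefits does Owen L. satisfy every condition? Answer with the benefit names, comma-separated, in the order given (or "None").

Service from 2017-07-24 to 22 Mar 2018: 241 days.
401(k) Company Match — dept Product ✗ → not eligible.
Internet Stipend — status part-time ✓ (not excluded); age 31 ≥ 18 ✓; grade Band 3 ≥ Band 3 ✓; 22 hrs/wk ≥ 20 ✓; service 241 days ≥ 6 months (≈180 days) ✓ → eligible.
401(k) Plan — status part-time ✗ (requires seasonal or temporary) → not eligible.
Travel Insurance — service 241 days ≥ 180 days ✓; grade Band 3 < Band 5 ✗ → not eligible.
Tuition Reimbursement — status part-time ✓; site Albany ✗ (not Reno) → not eligible.
Paid Parental Leave — status part-time ✓ (not excluded); service 241 days < 1 year (≈365 days) ✗ → not eligible.
Long-Term Disability — age 31 ≥ 18 ✓; 22 hrs/wk < 30 ✗ → not eligible.
Gym Reimbursement — service 241 days ≥ 6 months (≈180 days) ✓; site Albany ✗ (not Osaka, Leeds, or Cork) → not eligible.

Internet Stipend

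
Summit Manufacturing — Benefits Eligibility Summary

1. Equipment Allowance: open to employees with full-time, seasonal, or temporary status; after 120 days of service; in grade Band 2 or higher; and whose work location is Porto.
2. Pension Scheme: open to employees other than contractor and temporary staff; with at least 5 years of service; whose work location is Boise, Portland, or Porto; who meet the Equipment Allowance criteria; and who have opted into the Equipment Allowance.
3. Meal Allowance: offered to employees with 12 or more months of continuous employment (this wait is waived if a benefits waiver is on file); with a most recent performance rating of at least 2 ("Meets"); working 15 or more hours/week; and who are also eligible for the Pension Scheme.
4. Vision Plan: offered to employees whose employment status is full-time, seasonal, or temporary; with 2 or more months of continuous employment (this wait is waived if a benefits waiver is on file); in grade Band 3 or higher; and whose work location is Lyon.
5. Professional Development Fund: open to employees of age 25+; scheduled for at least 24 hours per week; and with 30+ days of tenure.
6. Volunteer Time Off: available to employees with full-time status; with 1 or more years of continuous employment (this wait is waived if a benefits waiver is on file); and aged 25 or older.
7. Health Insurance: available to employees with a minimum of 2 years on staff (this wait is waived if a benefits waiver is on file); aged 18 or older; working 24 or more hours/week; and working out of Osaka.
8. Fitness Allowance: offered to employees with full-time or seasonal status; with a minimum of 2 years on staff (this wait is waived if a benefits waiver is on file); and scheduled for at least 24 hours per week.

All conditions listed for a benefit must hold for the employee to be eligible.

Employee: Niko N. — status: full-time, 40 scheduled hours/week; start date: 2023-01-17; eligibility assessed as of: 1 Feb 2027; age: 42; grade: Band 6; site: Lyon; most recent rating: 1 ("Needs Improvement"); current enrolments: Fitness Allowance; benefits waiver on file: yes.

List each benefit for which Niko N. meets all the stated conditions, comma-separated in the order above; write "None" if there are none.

Service from 2023-01-17 to 1 Feb 2027: 1476 days.
Equipment Allowance — status full-time ✓; service 1476 days ≥ 120 days ✓; grade Band 6 ≥ Band 2 ✓; site Lyon ✗ (not Porto) → not eligible.
Pension Scheme — status full-time ✓ (not excluded); service 1476 days < 5 years (≈1825 days) ✗ → not eligible.
Meal Allowance — benefits waiver on file ✓; rating 1 < 2 ✗ → not eligible.
Vision Plan — status full-time ✓; benefits waiver on file ✓; grade Band 6 ≥ Band 3 ✓; site Lyon ✓ → eligible.
Professional Development Fund — age 42 ≥ 25 ✓; 40 hrs/wk ≥ 24 ✓; service 1476 days ≥ 30 days ✓ → eligible.
Volunteer Time Off — status full-time ✓; benefits waiver on file ✓; age 42 ≥ 25 ✓ → eligible.
Health Insurance — benefits waiver on file ✓; age 42 ≥ 18 ✓; 40 hrs/wk ≥ 24 ✓; site Lyon ✗ (not Osaka) → not eligible.
Fitness Allowance — status full-time ✓; benefits waiver on file ✓; 40 hrs/wk ≥ 24 ✓ → eligible.

Vision Plan, Professional Development Fund, Volunteer Time Off, Fitness Allowance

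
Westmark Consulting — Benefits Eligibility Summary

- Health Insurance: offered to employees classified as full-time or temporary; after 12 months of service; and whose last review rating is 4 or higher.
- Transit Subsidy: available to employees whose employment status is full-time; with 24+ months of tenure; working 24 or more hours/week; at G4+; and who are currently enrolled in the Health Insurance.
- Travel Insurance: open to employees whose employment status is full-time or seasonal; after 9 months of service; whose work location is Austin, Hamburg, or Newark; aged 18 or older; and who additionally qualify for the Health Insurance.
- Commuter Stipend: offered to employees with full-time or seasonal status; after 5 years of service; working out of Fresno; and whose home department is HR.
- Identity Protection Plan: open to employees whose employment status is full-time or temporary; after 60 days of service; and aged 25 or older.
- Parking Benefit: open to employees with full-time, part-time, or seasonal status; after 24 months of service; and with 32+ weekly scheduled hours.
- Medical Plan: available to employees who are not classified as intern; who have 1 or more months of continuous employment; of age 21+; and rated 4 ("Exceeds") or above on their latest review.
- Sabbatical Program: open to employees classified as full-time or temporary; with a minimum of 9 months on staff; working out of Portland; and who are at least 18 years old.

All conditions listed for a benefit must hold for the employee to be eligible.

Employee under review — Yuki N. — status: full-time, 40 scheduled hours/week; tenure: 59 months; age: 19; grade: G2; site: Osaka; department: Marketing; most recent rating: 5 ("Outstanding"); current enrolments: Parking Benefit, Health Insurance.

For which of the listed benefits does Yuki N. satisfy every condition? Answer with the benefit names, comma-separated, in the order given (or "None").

Health Insurance, Parking Benefit

Health Insurance — status full-time ✓; service 59 months ≥ 12 months ✓; rating 5 ≥ 4 ✓ → eligible.
Transit Subsidy — status full-time ✓; service 59 months ≥ 24 months ✓; 40 hrs/wk ≥ 24 ✓; grade G2 < G4 ✗ → not eligible.
Travel Insurance — status full-time ✓; service 59 months ≥ 9 months ✓; site Osaka ✗ (not Austin, Hamburg, or Newark) → not eligible.
Commuter Stipend — status full-time ✓; service 59 months < 5 years (≈1825 days) ✗ → not eligible.
Identity Protection Plan — status full-time ✓; service 59 months ≥ 60 days ✓; age 19 < 25 ✗ → not eligible.
Parking Benefit — status full-time ✓; service 59 months ≥ 24 months ✓; 40 hrs/wk ≥ 32 ✓ → eligible.
Medical Plan — status full-time ✓ (not excluded); service 59 months ≥ 1 month ✓; age 19 < 21 ✗ → not eligible.
Sabbatical Program — status full-time ✓; service 59 months ≥ 9 months ✓; site Osaka ✗ (not Portland) → not eligible.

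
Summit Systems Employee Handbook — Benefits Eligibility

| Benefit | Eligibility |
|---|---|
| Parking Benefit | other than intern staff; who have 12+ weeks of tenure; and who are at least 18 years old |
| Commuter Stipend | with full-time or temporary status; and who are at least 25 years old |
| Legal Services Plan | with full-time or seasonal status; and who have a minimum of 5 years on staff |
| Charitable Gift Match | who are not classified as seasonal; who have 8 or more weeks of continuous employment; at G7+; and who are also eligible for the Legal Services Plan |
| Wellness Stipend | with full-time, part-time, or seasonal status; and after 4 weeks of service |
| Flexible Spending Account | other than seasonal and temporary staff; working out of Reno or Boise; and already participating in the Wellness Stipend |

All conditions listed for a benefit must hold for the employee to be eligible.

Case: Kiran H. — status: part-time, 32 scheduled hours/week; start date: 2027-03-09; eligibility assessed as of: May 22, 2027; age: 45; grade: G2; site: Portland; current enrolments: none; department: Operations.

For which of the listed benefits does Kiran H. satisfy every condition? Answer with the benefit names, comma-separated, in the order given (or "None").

Wellness Stipend

Service from 2027-03-09 to May 22, 2027: 74 days.
Parking Benefit — status part-time ✓ (not excluded); service 74 days < 12 weeks (≈84 days) ✗ → not eligible.
Commuter Stipend — status part-time ✗ (requires full-time or temporary) → not eligible.
Legal Services Plan — status part-time ✗ (requires full-time or seasonal) → not eligible.
Charitable Gift Match — status part-time ✓ (not excluded); service 74 days ≥ 8 weeks (≈56 days) ✓; grade G2 < G7 ✗ → not eligible.
Wellness Stipend — status part-time ✓; service 74 days ≥ 4 weeks (≈28 days) ✓ → eligible.
Flexible Spending Account — status part-time ✓ (not excluded); site Portland ✗ (not Reno or Boise) → not eligible.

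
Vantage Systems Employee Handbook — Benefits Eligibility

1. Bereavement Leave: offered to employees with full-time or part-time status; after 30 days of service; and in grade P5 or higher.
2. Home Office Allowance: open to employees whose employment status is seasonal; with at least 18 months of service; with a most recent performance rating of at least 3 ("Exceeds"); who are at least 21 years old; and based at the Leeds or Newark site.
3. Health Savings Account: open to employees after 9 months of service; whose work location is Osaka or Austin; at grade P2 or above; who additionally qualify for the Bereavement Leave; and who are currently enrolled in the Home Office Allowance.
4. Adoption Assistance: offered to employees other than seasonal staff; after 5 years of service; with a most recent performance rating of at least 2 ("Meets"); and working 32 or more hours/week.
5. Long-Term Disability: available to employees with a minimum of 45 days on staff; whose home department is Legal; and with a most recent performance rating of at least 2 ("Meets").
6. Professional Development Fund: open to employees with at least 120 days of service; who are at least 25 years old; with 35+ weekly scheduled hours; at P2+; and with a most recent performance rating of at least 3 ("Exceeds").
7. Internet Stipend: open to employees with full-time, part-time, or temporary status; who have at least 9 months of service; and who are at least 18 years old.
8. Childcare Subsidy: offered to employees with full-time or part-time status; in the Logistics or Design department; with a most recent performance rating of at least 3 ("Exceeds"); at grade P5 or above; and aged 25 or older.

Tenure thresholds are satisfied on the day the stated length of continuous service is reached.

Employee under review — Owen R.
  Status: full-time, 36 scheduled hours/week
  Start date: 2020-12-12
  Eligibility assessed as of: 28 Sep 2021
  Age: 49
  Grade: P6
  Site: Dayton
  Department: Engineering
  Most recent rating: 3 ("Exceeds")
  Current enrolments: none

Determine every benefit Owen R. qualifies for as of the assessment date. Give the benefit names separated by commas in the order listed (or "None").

Service from 2020-12-12 to 28 Sep 2021: 290 days.
Bereavement Leave — status full-time ✓; service 290 days ≥ 30 days ✓; grade P6 ≥ P5 ✓ → eligible.
Home Office Allowance — status full-time ✗ (requires seasonal) → not eligible.
Health Savings Account — service 290 days ≥ 9 months (≈270 days) ✓; site Dayton ✗ (not Osaka or Austin) → not eligible.
Adoption Assistance — status full-time ✓ (not excluded); service 290 days < 5 years (≈1825 days) ✗ → not eligible.
Long-Term Disability — service 290 days ≥ 45 days ✓; dept Engineering ✗ → not eligible.
Professional Development Fund — service 290 days ≥ 120 days ✓; age 49 ≥ 25 ✓; 36 hrs/wk ≥ 35 ✓; grade P6 ≥ P2 ✓; rating 3 ≥ 3 ✓ → eligible.
Internet Stipend — status full-time ✓; service 290 days ≥ 9 months (≈270 days) ✓; age 49 ≥ 18 ✓ → eligible.
Childcare Subsidy — status full-time ✓; dept Engineering ✗ → not eligible.

Bereavement Leave, Professional Development Fund, Internet Stipend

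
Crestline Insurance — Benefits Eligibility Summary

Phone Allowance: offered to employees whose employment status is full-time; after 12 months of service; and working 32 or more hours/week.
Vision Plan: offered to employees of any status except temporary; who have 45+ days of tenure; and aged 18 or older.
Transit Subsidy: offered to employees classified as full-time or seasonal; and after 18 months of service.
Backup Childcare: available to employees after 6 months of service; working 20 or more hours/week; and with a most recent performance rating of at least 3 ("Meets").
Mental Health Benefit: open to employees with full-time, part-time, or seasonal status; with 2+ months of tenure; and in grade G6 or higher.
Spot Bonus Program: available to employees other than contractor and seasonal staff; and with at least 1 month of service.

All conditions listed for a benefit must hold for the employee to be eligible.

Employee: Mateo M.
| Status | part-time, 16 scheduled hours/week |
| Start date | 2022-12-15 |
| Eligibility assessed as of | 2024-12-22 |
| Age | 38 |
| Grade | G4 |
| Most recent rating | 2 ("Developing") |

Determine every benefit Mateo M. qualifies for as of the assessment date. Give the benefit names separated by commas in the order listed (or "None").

Vision Plan, Spot Bonus Program

Service from 2022-12-15 to 2024-12-22: 738 days.
Phone Allowance — status part-time ✗ (requires full-time) → not eligible.
Vision Plan — status part-time ✓ (not excluded); service 738 days ≥ 45 days ✓; age 38 ≥ 18 ✓ → eligible.
Transit Subsidy — status part-time ✗ (requires full-time or seasonal) → not eligible.
Backup Childcare — service 738 days ≥ 6 months (≈180 days) ✓; 16 hrs/wk < 20 ✗ → not eligible.
Mental Health Benefit — status part-time ✓; service 738 days ≥ 2 months (≈60 days) ✓; grade G4 < G6 ✗ → not eligible.
Spot Bonus Program — status part-time ✓ (not excluded); service 738 days ≥ 1 month (≈30 days) ✓ → eligible.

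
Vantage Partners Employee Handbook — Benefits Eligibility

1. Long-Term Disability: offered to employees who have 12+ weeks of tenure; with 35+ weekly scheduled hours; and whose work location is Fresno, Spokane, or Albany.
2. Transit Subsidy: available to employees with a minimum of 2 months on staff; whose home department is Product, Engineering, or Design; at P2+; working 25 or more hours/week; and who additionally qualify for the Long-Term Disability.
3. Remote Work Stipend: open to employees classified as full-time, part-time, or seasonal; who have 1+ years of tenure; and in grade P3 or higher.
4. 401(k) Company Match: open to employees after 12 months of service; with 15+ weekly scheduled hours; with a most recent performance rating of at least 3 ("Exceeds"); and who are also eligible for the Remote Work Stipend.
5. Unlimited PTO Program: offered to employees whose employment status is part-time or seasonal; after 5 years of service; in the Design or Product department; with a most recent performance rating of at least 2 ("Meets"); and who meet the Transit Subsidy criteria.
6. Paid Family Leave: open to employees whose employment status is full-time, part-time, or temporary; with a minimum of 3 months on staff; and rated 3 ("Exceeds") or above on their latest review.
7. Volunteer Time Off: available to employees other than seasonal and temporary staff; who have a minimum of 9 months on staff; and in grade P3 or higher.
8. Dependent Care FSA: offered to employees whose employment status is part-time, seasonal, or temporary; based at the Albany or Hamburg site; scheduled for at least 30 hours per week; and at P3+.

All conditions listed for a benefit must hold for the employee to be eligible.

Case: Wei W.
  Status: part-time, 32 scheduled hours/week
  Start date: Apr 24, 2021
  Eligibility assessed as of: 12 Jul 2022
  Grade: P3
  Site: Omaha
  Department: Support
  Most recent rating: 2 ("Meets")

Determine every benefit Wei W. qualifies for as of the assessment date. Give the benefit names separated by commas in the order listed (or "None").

Service from Apr 24, 2021 to 12 Jul 2022: 444 days.
Long-Term Disability — service 444 days ≥ 12 weeks (≈84 days) ✓; 32 hrs/wk < 35 ✗ → not eligible.
Transit Subsidy — service 444 days ≥ 2 months (≈60 days) ✓; dept Support ✗ → not eligible.
Remote Work Stipend — status part-time ✓; service 444 days ≥ 1 year (≈365 days) ✓; grade P3 ≥ P3 ✓ → eligible.
401(k) Company Match — service 444 days ≥ 12 months (≈360 days) ✓; 32 hrs/wk ≥ 15 ✓; rating 2 < 3 ✗ → not eligible.
Unlimited PTO Program — status part-time ✓; service 444 days < 5 years (≈1825 days) ✗ → not eligible.
Paid Family Leave — status part-time ✓; service 444 days ≥ 3 months (≈90 days) ✓; rating 2 < 3 ✗ → not eligible.
Volunteer Time Off — status part-time ✓ (not excluded); service 444 days ≥ 9 months (≈270 days) ✓; grade P3 ≥ P3 ✓ → eligible.
Dependent Care FSA — status part-time ✓; site Omaha ✗ (not Albany or Hamburg) → not eligible.

Remote Work Stipend, Volunteer Time Off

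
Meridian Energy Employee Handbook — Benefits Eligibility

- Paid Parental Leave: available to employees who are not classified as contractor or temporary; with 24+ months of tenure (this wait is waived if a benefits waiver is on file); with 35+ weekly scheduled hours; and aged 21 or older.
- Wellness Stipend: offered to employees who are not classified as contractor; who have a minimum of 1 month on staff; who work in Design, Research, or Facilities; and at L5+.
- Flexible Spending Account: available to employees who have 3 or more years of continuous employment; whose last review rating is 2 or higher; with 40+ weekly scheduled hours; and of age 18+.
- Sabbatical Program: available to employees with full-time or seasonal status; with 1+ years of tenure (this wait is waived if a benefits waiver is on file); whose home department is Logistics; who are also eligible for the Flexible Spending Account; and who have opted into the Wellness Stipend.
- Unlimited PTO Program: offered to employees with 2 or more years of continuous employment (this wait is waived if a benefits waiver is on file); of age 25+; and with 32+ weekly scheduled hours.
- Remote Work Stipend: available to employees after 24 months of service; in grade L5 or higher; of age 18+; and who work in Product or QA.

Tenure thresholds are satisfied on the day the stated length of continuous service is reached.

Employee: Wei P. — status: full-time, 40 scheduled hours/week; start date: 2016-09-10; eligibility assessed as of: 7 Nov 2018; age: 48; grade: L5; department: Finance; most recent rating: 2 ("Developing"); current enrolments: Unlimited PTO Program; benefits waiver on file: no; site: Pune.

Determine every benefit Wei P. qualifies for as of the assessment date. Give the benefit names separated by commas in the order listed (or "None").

Paid Parental Leave, Unlimited PTO Program

Service from 2016-09-10 to 7 Nov 2018: 788 days.
Paid Parental Leave — status full-time ✓ (not excluded); no waiver, service 788 days ≥ 24 months (≈720 days) ✓; 40 hrs/wk ≥ 35 ✓; age 48 ≥ 21 ✓ → eligible.
Wellness Stipend — status full-time ✓ (not excluded); service 788 days ≥ 1 month (≈30 days) ✓; dept Finance ✗ → not eligible.
Flexible Spending Account — service 788 days < 3 years (≈1095 days) ✗ → not eligible.
Sabbatical Program — status full-time ✓; no waiver, service 788 days ≥ 1 year (≈365 days) ✓; dept Finance ✗ → not eligible.
Unlimited PTO Program — no waiver, service 788 days ≥ 2 years (≈730 days) ✓; age 48 ≥ 25 ✓; 40 hrs/wk ≥ 32 ✓ → eligible.
Remote Work Stipend — service 788 days ≥ 24 months (≈720 days) ✓; grade L5 ≥ L5 ✓; age 48 ≥ 18 ✓; dept Finance ✗ → not eligible.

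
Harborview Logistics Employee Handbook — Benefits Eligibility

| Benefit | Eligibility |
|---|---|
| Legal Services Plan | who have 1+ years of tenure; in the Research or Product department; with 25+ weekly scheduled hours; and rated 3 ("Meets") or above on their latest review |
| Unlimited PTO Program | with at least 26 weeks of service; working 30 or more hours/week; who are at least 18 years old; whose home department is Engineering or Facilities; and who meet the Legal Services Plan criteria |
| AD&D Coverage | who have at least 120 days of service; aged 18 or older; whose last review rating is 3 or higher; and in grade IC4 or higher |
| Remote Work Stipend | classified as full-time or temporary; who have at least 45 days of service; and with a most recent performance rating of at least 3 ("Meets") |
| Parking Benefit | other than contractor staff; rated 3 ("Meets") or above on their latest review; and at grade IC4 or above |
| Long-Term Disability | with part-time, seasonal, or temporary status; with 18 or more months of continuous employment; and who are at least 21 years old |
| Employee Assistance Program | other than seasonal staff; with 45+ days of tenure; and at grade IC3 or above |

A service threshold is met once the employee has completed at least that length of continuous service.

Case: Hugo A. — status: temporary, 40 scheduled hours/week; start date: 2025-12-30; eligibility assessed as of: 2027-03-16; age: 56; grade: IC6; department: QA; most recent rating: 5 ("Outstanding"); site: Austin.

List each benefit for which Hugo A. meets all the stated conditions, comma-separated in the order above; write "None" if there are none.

Service from 2025-12-30 to 2027-03-16: 441 days.
Legal Services Plan — service 441 days ≥ 1 year (≈365 days) ✓; dept QA ✗ → not eligible.
Unlimited PTO Program — service 441 days ≥ 26 weeks (≈182 days) ✓; 40 hrs/wk ≥ 30 ✓; age 56 ≥ 18 ✓; dept QA ✗ → not eligible.
AD&D Coverage — service 441 days ≥ 120 days ✓; age 56 ≥ 18 ✓; rating 5 ≥ 3 ✓; grade IC6 ≥ IC4 ✓ → eligible.
Remote Work Stipend — status temporary ✓; service 441 days ≥ 45 days ✓; rating 5 ≥ 3 ✓ → eligible.
Parking Benefit — status temporary ✓ (not excluded); rating 5 ≥ 3 ✓; grade IC6 ≥ IC4 ✓ → eligible.
Long-Term Disability — status temporary ✓; service 441 days < 18 months (≈540 days) ✗ → not eligible.
Employee Assistance Program — status temporary ✓ (not excluded); service 441 days ≥ 45 days ✓; grade IC6 ≥ IC3 ✓ → eligible.

AD&D Coverage, Remote Work Stipend, Parking Benefit, Employee Assistance Program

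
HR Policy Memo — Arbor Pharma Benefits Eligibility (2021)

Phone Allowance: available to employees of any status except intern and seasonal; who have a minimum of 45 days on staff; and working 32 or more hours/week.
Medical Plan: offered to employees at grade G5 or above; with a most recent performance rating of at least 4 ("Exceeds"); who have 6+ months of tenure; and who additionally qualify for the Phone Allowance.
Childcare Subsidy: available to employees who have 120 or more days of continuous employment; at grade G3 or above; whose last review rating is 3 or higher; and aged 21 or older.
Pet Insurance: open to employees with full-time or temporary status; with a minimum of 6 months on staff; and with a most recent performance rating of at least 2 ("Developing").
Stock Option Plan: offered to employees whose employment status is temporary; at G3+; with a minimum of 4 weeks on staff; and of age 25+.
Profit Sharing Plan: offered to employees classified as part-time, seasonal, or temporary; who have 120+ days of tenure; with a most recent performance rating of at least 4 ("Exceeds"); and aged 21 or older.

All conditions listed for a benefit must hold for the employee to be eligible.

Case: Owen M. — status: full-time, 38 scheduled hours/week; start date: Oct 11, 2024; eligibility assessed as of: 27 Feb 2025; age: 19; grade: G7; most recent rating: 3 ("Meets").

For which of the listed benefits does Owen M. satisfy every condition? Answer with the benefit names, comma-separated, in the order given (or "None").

Phone Allowance

Service from Oct 11, 2024 to 27 Feb 2025: 139 days.
Phone Allowance — status full-time ✓ (not excluded); service 139 days ≥ 45 days ✓; 38 hrs/wk ≥ 32 ✓ → eligible.
Medical Plan — grade G7 ≥ G5 ✓; rating 3 < 4 ✗ → not eligible.
Childcare Subsidy — service 139 days ≥ 120 days ✓; grade G7 ≥ G3 ✓; rating 3 ≥ 3 ✓; age 19 < 21 ✗ → not eligible.
Pet Insurance — status full-time ✓; service 139 days < 6 months (≈180 days) ✗ → not eligible.
Stock Option Plan — status full-time ✗ (requires temporary) → not eligible.
Profit Sharing Plan — status full-time ✗ (requires part-time, seasonal, or temporary) → not eligible.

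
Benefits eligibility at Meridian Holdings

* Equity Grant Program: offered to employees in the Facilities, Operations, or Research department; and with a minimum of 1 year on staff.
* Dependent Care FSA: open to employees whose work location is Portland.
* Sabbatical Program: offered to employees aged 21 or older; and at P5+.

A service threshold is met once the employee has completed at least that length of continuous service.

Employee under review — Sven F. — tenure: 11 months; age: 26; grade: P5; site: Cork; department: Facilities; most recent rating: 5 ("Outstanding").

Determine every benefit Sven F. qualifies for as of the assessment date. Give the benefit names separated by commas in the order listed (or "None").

Equity Grant Program — dept Facilities ✓; service 11 months < 1 year (≈365 days) ✗ → not eligible.
Dependent Care FSA — site Cork ✗ (not Portland) → not eligible.
Sabbatical Program — age 26 ≥ 21 ✓; grade P5 ≥ P5 ✓ → eligible.

Sabbatical Program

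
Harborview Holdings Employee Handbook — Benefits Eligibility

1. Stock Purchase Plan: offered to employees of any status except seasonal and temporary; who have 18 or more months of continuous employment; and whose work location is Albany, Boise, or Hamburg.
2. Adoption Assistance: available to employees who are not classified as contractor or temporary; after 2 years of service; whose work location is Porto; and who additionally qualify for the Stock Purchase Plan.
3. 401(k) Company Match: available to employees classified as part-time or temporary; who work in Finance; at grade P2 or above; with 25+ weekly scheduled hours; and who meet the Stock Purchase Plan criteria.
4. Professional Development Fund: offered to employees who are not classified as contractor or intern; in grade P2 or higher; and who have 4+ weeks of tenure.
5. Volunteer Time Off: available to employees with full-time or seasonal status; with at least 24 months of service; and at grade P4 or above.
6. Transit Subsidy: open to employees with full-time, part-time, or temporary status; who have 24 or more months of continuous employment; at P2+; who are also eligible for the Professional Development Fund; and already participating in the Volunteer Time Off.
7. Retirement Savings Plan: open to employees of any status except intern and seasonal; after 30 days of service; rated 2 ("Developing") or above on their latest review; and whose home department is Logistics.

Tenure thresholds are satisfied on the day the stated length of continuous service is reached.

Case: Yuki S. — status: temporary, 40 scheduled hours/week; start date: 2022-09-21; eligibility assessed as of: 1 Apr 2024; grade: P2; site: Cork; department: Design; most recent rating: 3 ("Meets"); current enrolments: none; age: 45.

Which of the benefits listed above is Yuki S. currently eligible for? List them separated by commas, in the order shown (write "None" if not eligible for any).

Service from 2022-09-21 to 1 Apr 2024: 558 days.
Stock Purchase Plan — status temporary ✗ (excluded) → not eligible.
Adoption Assistance — status temporary ✗ (excluded) → not eligible.
401(k) Company Match — status temporary ✓; dept Design ✗ → not eligible.
Professional Development Fund — status temporary ✓ (not excluded); grade P2 ≥ P2 ✓; service 558 days ≥ 4 weeks (≈28 days) ✓ → eligible.
Volunteer Time Off — status temporary ✗ (requires full-time or seasonal) → not eligible.
Transit Subsidy — status temporary ✓; service 558 days < 24 months (≈720 days) ✗ → not eligible.
Retirement Savings Plan — status temporary ✓ (not excluded); service 558 days ≥ 30 days ✓; rating 3 ≥ 2 ✓; dept Design ✗ → not eligible.

Professional Development Fund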